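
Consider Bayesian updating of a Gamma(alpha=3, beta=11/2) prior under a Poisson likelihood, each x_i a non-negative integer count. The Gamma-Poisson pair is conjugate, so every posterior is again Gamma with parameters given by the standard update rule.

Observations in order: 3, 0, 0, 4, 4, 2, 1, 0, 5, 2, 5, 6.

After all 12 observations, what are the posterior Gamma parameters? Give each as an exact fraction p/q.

obs 1: x=3 → posterior Gamma(6, 13/2)
obs 2: x=0 → posterior Gamma(6, 15/2)
obs 3: x=0 → posterior Gamma(6, 17/2)
obs 4: x=4 → posterior Gamma(10, 19/2)
obs 5: x=4 → posterior Gamma(14, 21/2)
obs 6: x=2 → posterior Gamma(16, 23/2)
obs 7: x=1 → posterior Gamma(17, 25/2)
obs 8: x=0 → posterior Gamma(17, 27/2)
obs 9: x=5 → posterior Gamma(22, 29/2)
obs 10: x=2 → posterior Gamma(24, 31/2)
obs 11: x=5 → posterior Gamma(29, 33/2)
obs 12: x=6 → posterior Gamma(35, 35/2)

alpha=35, beta=35/2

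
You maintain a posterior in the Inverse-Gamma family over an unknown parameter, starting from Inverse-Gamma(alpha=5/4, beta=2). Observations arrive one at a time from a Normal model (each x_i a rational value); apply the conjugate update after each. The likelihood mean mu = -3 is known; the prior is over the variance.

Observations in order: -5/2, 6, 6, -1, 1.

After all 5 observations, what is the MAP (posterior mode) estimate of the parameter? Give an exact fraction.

obs 1: x=-5/2 → posterior Inverse-Gamma(7/4, 17/8)
obs 2: x=6 → posterior Inverse-Gamma(9/4, 341/8)
obs 3: x=6 → posterior Inverse-Gamma(11/4, 665/8)
obs 4: x=-1 → posterior Inverse-Gamma(13/4, 681/8)
obs 5: x=1 → posterior Inverse-Gamma(15/4, 745/8)

745/38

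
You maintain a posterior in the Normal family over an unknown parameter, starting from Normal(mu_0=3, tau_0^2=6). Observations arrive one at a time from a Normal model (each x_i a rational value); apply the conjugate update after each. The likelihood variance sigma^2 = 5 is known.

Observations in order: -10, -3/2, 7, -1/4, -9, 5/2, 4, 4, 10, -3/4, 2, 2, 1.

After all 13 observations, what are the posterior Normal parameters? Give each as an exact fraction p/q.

obs 1: x=-10 → posterior Normal(-45/11, 30/11)
obs 2: x=-3/2 → posterior Normal(-54/17, 30/17)
obs 3: x=7 → posterior Normal(-12/23, 30/23)
obs 4: x=-1/4 → posterior Normal(-27/58, 30/29)
obs 5: x=-9 → posterior Normal(-27/14, 6/7)
obs 6: x=5/2 → posterior Normal(-105/82, 30/41)
obs 7: x=4 → posterior Normal(-57/94, 30/47)
obs 8: x=4 → posterior Normal(-9/106, 30/53)
obs 9: x=10 → posterior Normal(111/118, 30/59)
obs 10: x=-3/4 → posterior Normal(51/65, 6/13)
obs 11: x=2 → posterior Normal(63/71, 30/71)
obs 12: x=2 → posterior Normal(75/77, 30/77)
obs 13: x=1 → posterior Normal(81/83, 30/83)

mu_0=81/83, tau_0^2=30/83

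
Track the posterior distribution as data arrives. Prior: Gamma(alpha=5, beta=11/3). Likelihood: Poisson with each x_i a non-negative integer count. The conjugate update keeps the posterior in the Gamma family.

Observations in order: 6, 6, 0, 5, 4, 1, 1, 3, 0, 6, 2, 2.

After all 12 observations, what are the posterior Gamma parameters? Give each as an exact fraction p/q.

obs 1: x=6 → posterior Gamma(11, 14/3)
obs 2: x=6 → posterior Gamma(17, 17/3)
obs 3: x=0 → posterior Gamma(17, 20/3)
obs 4: x=5 → posterior Gamma(22, 23/3)
obs 5: x=4 → posterior Gamma(26, 26/3)
obs 6: x=1 → posterior Gamma(27, 29/3)
obs 7: x=1 → posterior Gamma(28, 32/3)
obs 8: x=3 → posterior Gamma(31, 35/3)
obs 9: x=0 → posterior Gamma(31, 38/3)
obs 10: x=6 → posterior Gamma(37, 41/3)
obs 11: x=2 → posterior Gamma(39, 44/3)
obs 12: x=2 → posterior Gamma(41, 47/3)

alpha=41, beta=47/3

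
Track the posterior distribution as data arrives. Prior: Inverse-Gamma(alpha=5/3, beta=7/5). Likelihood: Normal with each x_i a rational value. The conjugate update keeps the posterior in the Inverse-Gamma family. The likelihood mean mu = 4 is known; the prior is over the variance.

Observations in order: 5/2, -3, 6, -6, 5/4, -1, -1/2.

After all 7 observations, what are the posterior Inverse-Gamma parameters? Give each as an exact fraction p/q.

alpha=31/6, beta=16869/160

obs 1: x=5/2 → posterior Inverse-Gamma(13/6, 101/40)
obs 2: x=-3 → posterior Inverse-Gamma(8/3, 1081/40)
obs 3: x=6 → posterior Inverse-Gamma(19/6, 1161/40)
obs 4: x=-6 → posterior Inverse-Gamma(11/3, 3161/40)
obs 5: x=5/4 → posterior Inverse-Gamma(25/6, 13249/160)
obs 6: x=-1 → posterior Inverse-Gamma(14/3, 15249/160)
obs 7: x=-1/2 → posterior Inverse-Gamma(31/6, 16869/160)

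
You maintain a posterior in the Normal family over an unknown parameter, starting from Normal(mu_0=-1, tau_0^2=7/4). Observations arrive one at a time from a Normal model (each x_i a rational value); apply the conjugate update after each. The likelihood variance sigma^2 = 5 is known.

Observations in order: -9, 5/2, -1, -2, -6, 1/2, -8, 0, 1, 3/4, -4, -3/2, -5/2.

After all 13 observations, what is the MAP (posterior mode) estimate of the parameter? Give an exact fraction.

-899/444

obs 1: x=-9 → posterior Normal(-83/27, 35/27)
obs 2: x=5/2 → posterior Normal(-131/68, 35/34)
obs 3: x=-1 → posterior Normal(-145/82, 35/41)
obs 4: x=-2 → posterior Normal(-173/96, 35/48)
obs 5: x=-6 → posterior Normal(-257/110, 7/11)
obs 6: x=1/2 → posterior Normal(-125/62, 35/62)
obs 7: x=-8 → posterior Normal(-181/69, 35/69)
obs 8: x=0 → posterior Normal(-181/76, 35/76)
obs 9: x=1 → posterior Normal(-174/83, 35/83)
obs 10: x=3/4 → posterior Normal(-15/8, 7/18)
obs 11: x=-4 → posterior Normal(-787/388, 35/97)
obs 12: x=-3/2 → posterior Normal(-829/416, 35/104)
obs 13: x=-5/2 → posterior Normal(-899/444, 35/111)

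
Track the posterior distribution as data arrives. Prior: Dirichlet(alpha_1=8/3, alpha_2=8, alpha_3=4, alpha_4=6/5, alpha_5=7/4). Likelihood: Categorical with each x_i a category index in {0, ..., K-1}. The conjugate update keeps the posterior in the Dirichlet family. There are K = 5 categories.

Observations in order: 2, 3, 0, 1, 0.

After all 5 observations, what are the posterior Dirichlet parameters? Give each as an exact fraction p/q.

alpha_1=14/3, alpha_2=9, alpha_3=5, alpha_4=11/5, alpha_5=7/4

obs 1: x=2 → posterior Dirichlet(8/3, 8, 5, 6/5, 7/4)
obs 2: x=3 → posterior Dirichlet(8/3, 8, 5, 11/5, 7/4)
obs 3: x=0 → posterior Dirichlet(11/3, 8, 5, 11/5, 7/4)
obs 4: x=1 → posterior Dirichlet(11/3, 9, 5, 11/5, 7/4)
obs 5: x=0 → posterior Dirichlet(14/3, 9, 5, 11/5, 7/4)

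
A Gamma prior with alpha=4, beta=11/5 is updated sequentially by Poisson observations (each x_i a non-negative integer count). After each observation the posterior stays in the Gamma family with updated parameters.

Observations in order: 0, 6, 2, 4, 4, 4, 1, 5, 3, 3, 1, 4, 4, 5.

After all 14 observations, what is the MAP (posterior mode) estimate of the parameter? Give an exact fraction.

245/81

obs 1: x=0 → posterior Gamma(4, 16/5)
obs 2: x=6 → posterior Gamma(10, 21/5)
obs 3: x=2 → posterior Gamma(12, 26/5)
obs 4: x=4 → posterior Gamma(16, 31/5)
obs 5: x=4 → posterior Gamma(20, 36/5)
obs 6: x=4 → posterior Gamma(24, 41/5)
obs 7: x=1 → posterior Gamma(25, 46/5)
obs 8: x=5 → posterior Gamma(30, 51/5)
obs 9: x=3 → posterior Gamma(33, 56/5)
obs 10: x=3 → posterior Gamma(36, 61/5)
obs 11: x=1 → posterior Gamma(37, 66/5)
obs 12: x=4 → posterior Gamma(41, 71/5)
obs 13: x=4 → posterior Gamma(45, 76/5)
obs 14: x=5 → posterior Gamma(50, 81/5)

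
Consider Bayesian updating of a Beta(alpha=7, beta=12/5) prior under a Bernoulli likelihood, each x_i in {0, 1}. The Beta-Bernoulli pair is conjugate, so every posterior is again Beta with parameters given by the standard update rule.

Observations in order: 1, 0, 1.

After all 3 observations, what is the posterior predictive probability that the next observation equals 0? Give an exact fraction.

obs 1: x=1 → posterior Beta(8, 12/5)
obs 2: x=0 → posterior Beta(8, 17/5)
obs 3: x=1 → posterior Beta(9, 17/5)

17/62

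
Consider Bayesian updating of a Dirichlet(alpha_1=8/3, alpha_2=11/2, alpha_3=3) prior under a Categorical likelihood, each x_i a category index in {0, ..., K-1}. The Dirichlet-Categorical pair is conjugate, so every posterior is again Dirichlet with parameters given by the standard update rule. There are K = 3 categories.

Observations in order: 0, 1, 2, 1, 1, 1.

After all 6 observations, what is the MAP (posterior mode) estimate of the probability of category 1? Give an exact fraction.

3/5

obs 1: x=0 → posterior Dirichlet(11/3, 11/2, 3)
obs 2: x=1 → posterior Dirichlet(11/3, 13/2, 3)
obs 3: x=2 → posterior Dirichlet(11/3, 13/2, 4)
obs 4: x=1 → posterior Dirichlet(11/3, 15/2, 4)
obs 5: x=1 → posterior Dirichlet(11/3, 17/2, 4)
obs 6: x=1 → posterior Dirichlet(11/3, 19/2, 4)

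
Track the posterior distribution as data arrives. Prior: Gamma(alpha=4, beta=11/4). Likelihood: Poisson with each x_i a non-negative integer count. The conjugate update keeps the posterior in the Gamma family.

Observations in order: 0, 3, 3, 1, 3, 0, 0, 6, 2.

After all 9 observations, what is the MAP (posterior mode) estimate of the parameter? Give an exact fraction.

84/47

obs 1: x=0 → posterior Gamma(4, 15/4)
obs 2: x=3 → posterior Gamma(7, 19/4)
obs 3: x=3 → posterior Gamma(10, 23/4)
obs 4: x=1 → posterior Gamma(11, 27/4)
obs 5: x=3 → posterior Gamma(14, 31/4)
obs 6: x=0 → posterior Gamma(14, 35/4)
obs 7: x=0 → posterior Gamma(14, 39/4)
obs 8: x=6 → posterior Gamma(20, 43/4)
obs 9: x=2 → posterior Gamma(22, 47/4)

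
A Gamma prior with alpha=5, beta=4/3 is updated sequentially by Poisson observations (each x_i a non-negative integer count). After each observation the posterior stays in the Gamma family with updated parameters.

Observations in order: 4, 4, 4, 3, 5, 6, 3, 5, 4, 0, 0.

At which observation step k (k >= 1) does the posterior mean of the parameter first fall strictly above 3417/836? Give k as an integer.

k = 6

obs 1: x=4 → posterior Gamma(9, 7/3)
obs 2: x=4 → posterior Gamma(13, 10/3)
obs 3: x=4 → posterior Gamma(17, 13/3)
obs 4: x=3 → posterior Gamma(20, 16/3)
obs 5: x=5 → posterior Gamma(25, 19/3)
obs 6: x=6 → posterior Gamma(31, 22/3)
obs 7: x=3 → posterior Gamma(34, 25/3)
obs 8: x=5 → posterior Gamma(39, 28/3)
obs 9: x=4 → posterior Gamma(43, 31/3)
obs 10: x=0 → posterior Gamma(43, 34/3)
obs 11: x=0 → posterior Gamma(43, 37/3)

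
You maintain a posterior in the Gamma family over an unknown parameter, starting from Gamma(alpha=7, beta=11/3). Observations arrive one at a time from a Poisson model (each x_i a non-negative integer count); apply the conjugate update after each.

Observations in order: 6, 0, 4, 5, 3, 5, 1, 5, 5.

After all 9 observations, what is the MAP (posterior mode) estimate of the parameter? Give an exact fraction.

60/19

obs 1: x=6 → posterior Gamma(13, 14/3)
obs 2: x=0 → posterior Gamma(13, 17/3)
obs 3: x=4 → posterior Gamma(17, 20/3)
obs 4: x=5 → posterior Gamma(22, 23/3)
obs 5: x=3 → posterior Gamma(25, 26/3)
obs 6: x=5 → posterior Gamma(30, 29/3)
obs 7: x=1 → posterior Gamma(31, 32/3)
obs 8: x=5 → posterior Gamma(36, 35/3)
obs 9: x=5 → posterior Gamma(41, 38/3)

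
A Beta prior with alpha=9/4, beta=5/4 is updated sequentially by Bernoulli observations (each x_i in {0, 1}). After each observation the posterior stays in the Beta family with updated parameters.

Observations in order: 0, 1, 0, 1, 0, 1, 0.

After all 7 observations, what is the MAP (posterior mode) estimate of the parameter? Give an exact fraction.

obs 1: x=0 → posterior Beta(9/4, 9/4)
obs 2: x=1 → posterior Beta(13/4, 9/4)
obs 3: x=0 → posterior Beta(13/4, 13/4)
obs 4: x=1 → posterior Beta(17/4, 13/4)
obs 5: x=0 → posterior Beta(17/4, 17/4)
obs 6: x=1 → posterior Beta(21/4, 17/4)
obs 7: x=0 → posterior Beta(21/4, 21/4)

1/2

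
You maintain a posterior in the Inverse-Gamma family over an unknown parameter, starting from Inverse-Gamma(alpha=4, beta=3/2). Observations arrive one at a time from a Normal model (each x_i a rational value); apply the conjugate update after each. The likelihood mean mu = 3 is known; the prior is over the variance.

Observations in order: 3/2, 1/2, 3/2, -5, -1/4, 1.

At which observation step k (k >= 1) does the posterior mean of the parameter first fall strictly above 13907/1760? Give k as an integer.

k = 5

obs 1: x=3/2 → posterior Inverse-Gamma(9/2, 21/8)
obs 2: x=1/2 → posterior Inverse-Gamma(5, 23/4)
obs 3: x=3/2 → posterior Inverse-Gamma(11/2, 55/8)
obs 4: x=-5 → posterior Inverse-Gamma(6, 311/8)
obs 5: x=-1/4 → posterior Inverse-Gamma(13/2, 1413/32)
obs 6: x=1 → posterior Inverse-Gamma(7, 1477/32)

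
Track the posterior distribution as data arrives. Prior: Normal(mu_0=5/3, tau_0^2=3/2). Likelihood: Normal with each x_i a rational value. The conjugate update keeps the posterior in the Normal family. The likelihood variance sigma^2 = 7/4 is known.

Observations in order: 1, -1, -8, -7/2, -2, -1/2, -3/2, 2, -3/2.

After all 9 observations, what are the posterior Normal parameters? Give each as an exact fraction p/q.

obs 1: x=1 → posterior Normal(53/39, 21/26)
obs 2: x=-1 → posterior Normal(35/57, 21/38)
obs 3: x=-8 → posterior Normal(-109/75, 21/50)
obs 4: x=-7/2 → posterior Normal(-172/93, 21/62)
obs 5: x=-2 → posterior Normal(-208/111, 21/74)
obs 6: x=-1/2 → posterior Normal(-217/129, 21/86)
obs 7: x=-3/2 → posterior Normal(-244/147, 3/14)
obs 8: x=2 → posterior Normal(-208/165, 21/110)
obs 9: x=-3/2 → posterior Normal(-235/183, 21/122)

mu_0=-235/183, tau_0^2=21/122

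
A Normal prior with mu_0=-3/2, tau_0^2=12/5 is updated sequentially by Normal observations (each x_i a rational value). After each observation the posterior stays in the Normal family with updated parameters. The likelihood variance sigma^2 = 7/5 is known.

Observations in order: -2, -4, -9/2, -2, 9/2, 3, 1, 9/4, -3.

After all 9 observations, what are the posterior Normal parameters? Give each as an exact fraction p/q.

obs 1: x=-2 → posterior Normal(-69/38, 84/95)
obs 2: x=-4 → posterior Normal(-165/62, 84/155)
obs 3: x=-9/2 → posterior Normal(-273/86, 84/215)
obs 4: x=-2 → posterior Normal(-321/110, 84/275)
obs 5: x=9/2 → posterior Normal(-213/134, 84/335)
obs 6: x=3 → posterior Normal(-141/158, 84/395)
obs 7: x=1 → posterior Normal(-9/14, 12/65)
obs 8: x=9/4 → posterior Normal(-63/206, 84/515)
obs 9: x=-3 → posterior Normal(-27/46, 84/575)

mu_0=-27/46, tau_0^2=84/575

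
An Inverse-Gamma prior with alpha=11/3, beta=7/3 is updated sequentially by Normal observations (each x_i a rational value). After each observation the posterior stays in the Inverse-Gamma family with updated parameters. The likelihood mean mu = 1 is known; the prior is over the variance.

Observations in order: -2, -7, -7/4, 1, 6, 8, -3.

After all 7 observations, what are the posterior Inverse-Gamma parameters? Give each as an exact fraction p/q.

alpha=43/6, beta=8411/96

obs 1: x=-2 → posterior Inverse-Gamma(25/6, 41/6)
obs 2: x=-7 → posterior Inverse-Gamma(14/3, 233/6)
obs 3: x=-7/4 → posterior Inverse-Gamma(31/6, 4091/96)
obs 4: x=1 → posterior Inverse-Gamma(17/3, 4091/96)
obs 5: x=6 → posterior Inverse-Gamma(37/6, 5291/96)
obs 6: x=8 → posterior Inverse-Gamma(20/3, 7643/96)
obs 7: x=-3 → posterior Inverse-Gamma(43/6, 8411/96)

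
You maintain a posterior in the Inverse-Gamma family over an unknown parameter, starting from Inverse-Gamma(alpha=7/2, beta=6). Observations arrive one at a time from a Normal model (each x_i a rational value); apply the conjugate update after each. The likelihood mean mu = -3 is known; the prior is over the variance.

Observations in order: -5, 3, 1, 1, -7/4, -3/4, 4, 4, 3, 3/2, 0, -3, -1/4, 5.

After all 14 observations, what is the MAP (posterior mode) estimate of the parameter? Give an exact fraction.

obs 1: x=-5 → posterior Inverse-Gamma(4, 8)
obs 2: x=3 → posterior Inverse-Gamma(9/2, 26)
obs 3: x=1 → posterior Inverse-Gamma(5, 34)
obs 4: x=1 → posterior Inverse-Gamma(11/2, 42)
obs 5: x=-7/4 → posterior Inverse-Gamma(6, 1369/32)
obs 6: x=-3/4 → posterior Inverse-Gamma(13/2, 725/16)
obs 7: x=4 → posterior Inverse-Gamma(7, 1117/16)
obs 8: x=4 → posterior Inverse-Gamma(15/2, 1509/16)
obs 9: x=3 → posterior Inverse-Gamma(8, 1797/16)
obs 10: x=3/2 → posterior Inverse-Gamma(17/2, 1959/16)
obs 11: x=0 → posterior Inverse-Gamma(9, 2031/16)
obs 12: x=-3 → posterior Inverse-Gamma(19/2, 2031/16)
obs 13: x=-1/4 → posterior Inverse-Gamma(10, 4183/32)
obs 14: x=5 → posterior Inverse-Gamma(21/2, 5207/32)

5207/368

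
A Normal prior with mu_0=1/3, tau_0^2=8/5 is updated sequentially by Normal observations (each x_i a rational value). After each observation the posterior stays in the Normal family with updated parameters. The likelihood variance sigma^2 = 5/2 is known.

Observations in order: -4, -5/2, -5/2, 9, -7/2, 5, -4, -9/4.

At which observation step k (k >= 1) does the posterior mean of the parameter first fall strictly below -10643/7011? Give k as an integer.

obs 1: x=-4 → posterior Normal(-167/123, 40/41)
obs 2: x=-5/2 → posterior Normal(-287/171, 40/57)
obs 3: x=-5/2 → posterior Normal(-407/219, 40/73)
obs 4: x=9 → posterior Normal(25/267, 40/89)
obs 5: x=-7/2 → posterior Normal(-143/315, 8/21)
obs 6: x=5 → posterior Normal(97/363, 40/121)
obs 7: x=-4 → posterior Normal(-95/411, 40/137)
obs 8: x=-9/4 → posterior Normal(-203/459, 40/153)

k = 2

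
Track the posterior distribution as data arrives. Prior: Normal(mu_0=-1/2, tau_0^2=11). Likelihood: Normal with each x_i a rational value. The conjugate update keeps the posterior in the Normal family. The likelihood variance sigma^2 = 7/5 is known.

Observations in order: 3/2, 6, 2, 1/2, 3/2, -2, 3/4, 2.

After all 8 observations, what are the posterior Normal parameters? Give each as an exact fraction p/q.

mu_0=2681/1788, tau_0^2=77/447

obs 1: x=3/2 → posterior Normal(79/62, 77/62)
obs 2: x=6 → posterior Normal(409/117, 77/117)
obs 3: x=2 → posterior Normal(519/172, 77/172)
obs 4: x=1/2 → posterior Normal(1093/454, 77/227)
obs 5: x=3/2 → posterior Normal(629/282, 77/282)
obs 6: x=-2 → posterior Normal(519/337, 77/337)
obs 7: x=3/4 → posterior Normal(2241/1568, 11/56)
obs 8: x=2 → posterior Normal(2681/1788, 77/447)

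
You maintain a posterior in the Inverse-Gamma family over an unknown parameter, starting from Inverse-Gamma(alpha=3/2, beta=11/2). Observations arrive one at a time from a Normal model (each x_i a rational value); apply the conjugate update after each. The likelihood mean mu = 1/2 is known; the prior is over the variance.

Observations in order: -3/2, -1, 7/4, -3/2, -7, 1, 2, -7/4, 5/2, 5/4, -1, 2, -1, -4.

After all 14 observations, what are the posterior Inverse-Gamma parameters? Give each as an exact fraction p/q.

alpha=17/2, beta=1891/32

obs 1: x=-3/2 → posterior Inverse-Gamma(2, 15/2)
obs 2: x=-1 → posterior Inverse-Gamma(5/2, 69/8)
obs 3: x=7/4 → posterior Inverse-Gamma(3, 301/32)
obs 4: x=-3/2 → posterior Inverse-Gamma(7/2, 365/32)
obs 5: x=-7 → posterior Inverse-Gamma(4, 1265/32)
obs 6: x=1 → posterior Inverse-Gamma(9/2, 1269/32)
obs 7: x=2 → posterior Inverse-Gamma(5, 1305/32)
obs 8: x=-7/4 → posterior Inverse-Gamma(11/2, 693/16)
obs 9: x=5/2 → posterior Inverse-Gamma(6, 725/16)
obs 10: x=5/4 → posterior Inverse-Gamma(13/2, 1459/32)
obs 11: x=-1 → posterior Inverse-Gamma(7, 1495/32)
obs 12: x=2 → posterior Inverse-Gamma(15/2, 1531/32)
obs 13: x=-1 → posterior Inverse-Gamma(8, 1567/32)
obs 14: x=-4 → posterior Inverse-Gamma(17/2, 1891/32)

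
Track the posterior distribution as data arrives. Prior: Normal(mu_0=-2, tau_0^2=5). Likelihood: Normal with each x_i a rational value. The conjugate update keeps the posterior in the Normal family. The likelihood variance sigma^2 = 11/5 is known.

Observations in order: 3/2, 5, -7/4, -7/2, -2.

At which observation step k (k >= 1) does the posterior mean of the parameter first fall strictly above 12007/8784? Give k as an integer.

k = 2

obs 1: x=3/2 → posterior Normal(31/72, 55/36)
obs 2: x=5 → posterior Normal(281/122, 55/61)
obs 3: x=-7/4 → posterior Normal(9/8, 55/86)
obs 4: x=-7/2 → posterior Normal(1/12, 55/111)
obs 5: x=-2 → posterior Normal(-163/544, 55/136)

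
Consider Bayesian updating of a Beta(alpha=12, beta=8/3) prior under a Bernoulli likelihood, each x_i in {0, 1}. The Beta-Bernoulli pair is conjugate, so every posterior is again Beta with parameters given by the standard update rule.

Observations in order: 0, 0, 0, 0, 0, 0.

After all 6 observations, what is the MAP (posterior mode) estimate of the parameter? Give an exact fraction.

obs 1: x=0 → posterior Beta(12, 11/3)
obs 2: x=0 → posterior Beta(12, 14/3)
obs 3: x=0 → posterior Beta(12, 17/3)
obs 4: x=0 → posterior Beta(12, 20/3)
obs 5: x=0 → posterior Beta(12, 23/3)
obs 6: x=0 → posterior Beta(12, 26/3)

33/56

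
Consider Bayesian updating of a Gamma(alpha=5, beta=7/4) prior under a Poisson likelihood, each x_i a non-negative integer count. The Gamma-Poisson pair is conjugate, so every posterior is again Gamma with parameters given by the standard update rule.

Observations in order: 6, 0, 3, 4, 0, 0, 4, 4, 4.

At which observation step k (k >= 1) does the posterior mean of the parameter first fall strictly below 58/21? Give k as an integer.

k = 5

obs 1: x=6 → posterior Gamma(11, 11/4)
obs 2: x=0 → posterior Gamma(11, 15/4)
obs 3: x=3 → posterior Gamma(14, 19/4)
obs 4: x=4 → posterior Gamma(18, 23/4)
obs 5: x=0 → posterior Gamma(18, 27/4)
obs 6: x=0 → posterior Gamma(18, 31/4)
obs 7: x=4 → posterior Gamma(22, 35/4)
obs 8: x=4 → posterior Gamma(26, 39/4)
obs 9: x=4 → posterior Gamma(30, 43/4)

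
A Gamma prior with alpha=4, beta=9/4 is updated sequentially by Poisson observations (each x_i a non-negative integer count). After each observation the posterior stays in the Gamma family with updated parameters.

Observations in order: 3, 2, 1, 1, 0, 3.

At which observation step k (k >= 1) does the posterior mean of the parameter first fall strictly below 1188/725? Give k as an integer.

k = 5

obs 1: x=3 → posterior Gamma(7, 13/4)
obs 2: x=2 → posterior Gamma(9, 17/4)
obs 3: x=1 → posterior Gamma(10, 21/4)
obs 4: x=1 → posterior Gamma(11, 25/4)
obs 5: x=0 → posterior Gamma(11, 29/4)
obs 6: x=3 → posterior Gamma(14, 33/4)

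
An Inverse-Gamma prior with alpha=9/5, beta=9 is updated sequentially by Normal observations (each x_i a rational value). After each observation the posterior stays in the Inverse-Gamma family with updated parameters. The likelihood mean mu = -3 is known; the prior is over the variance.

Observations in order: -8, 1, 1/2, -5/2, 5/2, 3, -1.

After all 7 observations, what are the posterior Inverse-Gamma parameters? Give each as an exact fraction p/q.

obs 1: x=-8 → posterior Inverse-Gamma(23/10, 43/2)
obs 2: x=1 → posterior Inverse-Gamma(14/5, 59/2)
obs 3: x=1/2 → posterior Inverse-Gamma(33/10, 285/8)
obs 4: x=-5/2 → posterior Inverse-Gamma(19/5, 143/4)
obs 5: x=5/2 → posterior Inverse-Gamma(43/10, 407/8)
obs 6: x=3 → posterior Inverse-Gamma(24/5, 551/8)
obs 7: x=-1 → posterior Inverse-Gamma(53/10, 567/8)

alpha=53/10, beta=567/8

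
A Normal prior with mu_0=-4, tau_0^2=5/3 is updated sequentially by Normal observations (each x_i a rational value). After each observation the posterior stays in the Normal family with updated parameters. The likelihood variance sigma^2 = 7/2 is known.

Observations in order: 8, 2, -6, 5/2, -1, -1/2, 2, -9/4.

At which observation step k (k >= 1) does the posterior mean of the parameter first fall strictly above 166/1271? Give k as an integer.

obs 1: x=8 → posterior Normal(-4/31, 35/31)
obs 2: x=2 → posterior Normal(16/41, 35/41)
obs 3: x=-6 → posterior Normal(-44/51, 35/51)
obs 4: x=5/2 → posterior Normal(-19/61, 35/61)
obs 5: x=-1 → posterior Normal(-29/71, 35/71)
obs 6: x=-1/2 → posterior Normal(-34/81, 35/81)
obs 7: x=2 → posterior Normal(-2/13, 5/13)
obs 8: x=-9/4 → posterior Normal(-73/202, 35/101)

k = 2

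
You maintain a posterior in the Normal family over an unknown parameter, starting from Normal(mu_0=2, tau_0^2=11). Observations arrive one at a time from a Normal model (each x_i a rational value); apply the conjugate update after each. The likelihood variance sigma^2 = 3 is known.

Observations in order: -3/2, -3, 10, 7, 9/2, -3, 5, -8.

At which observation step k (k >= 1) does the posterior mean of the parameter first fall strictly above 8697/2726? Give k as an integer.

k = 5

obs 1: x=-3/2 → posterior Normal(-3/4, 33/14)
obs 2: x=-3 → posterior Normal(-87/50, 33/25)
obs 3: x=10 → posterior Normal(133/72, 11/12)
obs 4: x=7 → posterior Normal(287/94, 33/47)
obs 5: x=9/2 → posterior Normal(193/58, 33/58)
obs 6: x=-3 → posterior Normal(160/69, 11/23)
obs 7: x=5 → posterior Normal(43/16, 33/80)
obs 8: x=-8 → posterior Normal(127/91, 33/91)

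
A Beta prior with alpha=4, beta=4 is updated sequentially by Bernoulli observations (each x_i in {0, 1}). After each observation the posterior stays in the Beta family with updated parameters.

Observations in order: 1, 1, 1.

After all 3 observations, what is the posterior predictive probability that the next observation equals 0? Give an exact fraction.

4/11

obs 1: x=1 → posterior Beta(5, 4)
obs 2: x=1 → posterior Beta(6, 4)
obs 3: x=1 → posterior Beta(7, 4)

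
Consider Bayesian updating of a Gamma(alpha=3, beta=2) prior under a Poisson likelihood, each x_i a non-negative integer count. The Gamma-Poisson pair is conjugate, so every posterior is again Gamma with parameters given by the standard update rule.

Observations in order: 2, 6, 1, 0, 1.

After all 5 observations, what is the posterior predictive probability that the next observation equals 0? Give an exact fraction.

96889010407/549755813888

obs 1: x=2 → posterior Gamma(5, 3)
obs 2: x=6 → posterior Gamma(11, 4)
obs 3: x=1 → posterior Gamma(12, 5)
obs 4: x=0 → posterior Gamma(12, 6)
obs 5: x=1 → posterior Gamma(13, 7)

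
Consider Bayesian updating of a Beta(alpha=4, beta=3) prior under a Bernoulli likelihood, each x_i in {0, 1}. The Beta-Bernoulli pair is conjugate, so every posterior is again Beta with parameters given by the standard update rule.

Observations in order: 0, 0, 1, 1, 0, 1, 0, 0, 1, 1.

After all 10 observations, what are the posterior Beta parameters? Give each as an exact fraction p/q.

obs 1: x=0 → posterior Beta(4, 4)
obs 2: x=0 → posterior Beta(4, 5)
obs 3: x=1 → posterior Beta(5, 5)
obs 4: x=1 → posterior Beta(6, 5)
obs 5: x=0 → posterior Beta(6, 6)
obs 6: x=1 → posterior Beta(7, 6)
obs 7: x=0 → posterior Beta(7, 7)
obs 8: x=0 → posterior Beta(7, 8)
obs 9: x=1 → posterior Beta(8, 8)
obs 10: x=1 → posterior Beta(9, 8)

alpha=9, beta=8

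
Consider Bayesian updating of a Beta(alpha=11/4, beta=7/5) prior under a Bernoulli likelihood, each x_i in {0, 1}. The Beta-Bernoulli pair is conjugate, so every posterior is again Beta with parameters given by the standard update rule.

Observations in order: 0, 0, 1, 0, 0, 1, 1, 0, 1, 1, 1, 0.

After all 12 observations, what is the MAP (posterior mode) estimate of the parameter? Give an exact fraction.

obs 1: x=0 → posterior Beta(11/4, 12/5)
obs 2: x=0 → posterior Beta(11/4, 17/5)
obs 3: x=1 → posterior Beta(15/4, 17/5)
obs 4: x=0 → posterior Beta(15/4, 22/5)
obs 5: x=0 → posterior Beta(15/4, 27/5)
obs 6: x=1 → posterior Beta(19/4, 27/5)
obs 7: x=1 → posterior Beta(23/4, 27/5)
obs 8: x=0 → posterior Beta(23/4, 32/5)
obs 9: x=1 → posterior Beta(27/4, 32/5)
obs 10: x=1 → posterior Beta(31/4, 32/5)
obs 11: x=1 → posterior Beta(35/4, 32/5)
obs 12: x=0 → posterior Beta(35/4, 37/5)

155/283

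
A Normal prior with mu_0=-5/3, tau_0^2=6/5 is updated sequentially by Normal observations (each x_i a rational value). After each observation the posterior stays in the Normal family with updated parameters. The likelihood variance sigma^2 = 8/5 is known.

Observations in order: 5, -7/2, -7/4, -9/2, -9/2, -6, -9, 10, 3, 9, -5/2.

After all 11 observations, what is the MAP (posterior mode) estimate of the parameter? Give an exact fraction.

-251/444

obs 1: x=5 → posterior Normal(25/21, 24/35)
obs 2: x=-7/2 → posterior Normal(-13/60, 12/25)
obs 3: x=-7/4 → posterior Normal(-89/156, 24/65)
obs 4: x=-9/2 → posterior Normal(-251/192, 3/10)
obs 5: x=-9/2 → posterior Normal(-413/228, 24/95)
obs 6: x=-6 → posterior Normal(-629/264, 12/55)
obs 7: x=-9 → posterior Normal(-953/300, 24/125)
obs 8: x=10 → posterior Normal(-593/336, 6/35)
obs 9: x=3 → posterior Normal(-485/372, 24/155)
obs 10: x=9 → posterior Normal(-161/408, 12/85)
obs 11: x=-5/2 → posterior Normal(-251/444, 24/185)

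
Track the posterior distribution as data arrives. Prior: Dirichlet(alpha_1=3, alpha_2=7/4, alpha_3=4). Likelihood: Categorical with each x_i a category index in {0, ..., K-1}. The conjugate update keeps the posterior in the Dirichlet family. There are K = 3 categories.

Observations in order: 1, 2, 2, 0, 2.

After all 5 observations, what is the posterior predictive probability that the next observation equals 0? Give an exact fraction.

16/55

obs 1: x=1 → posterior Dirichlet(3, 11/4, 4)
obs 2: x=2 → posterior Dirichlet(3, 11/4, 5)
obs 3: x=2 → posterior Dirichlet(3, 11/4, 6)
obs 4: x=0 → posterior Dirichlet(4, 11/4, 6)
obs 5: x=2 → posterior Dirichlet(4, 11/4, 7)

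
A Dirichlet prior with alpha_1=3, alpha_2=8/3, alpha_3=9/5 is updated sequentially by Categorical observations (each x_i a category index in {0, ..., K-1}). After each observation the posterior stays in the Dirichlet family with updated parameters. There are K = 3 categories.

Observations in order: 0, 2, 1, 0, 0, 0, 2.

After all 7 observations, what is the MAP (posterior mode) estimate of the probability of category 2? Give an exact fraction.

obs 1: x=0 → posterior Dirichlet(4, 8/3, 9/5)
obs 2: x=2 → posterior Dirichlet(4, 8/3, 14/5)
obs 3: x=1 → posterior Dirichlet(4, 11/3, 14/5)
obs 4: x=0 → posterior Dirichlet(5, 11/3, 14/5)
obs 5: x=0 → posterior Dirichlet(6, 11/3, 14/5)
obs 6: x=0 → posterior Dirichlet(7, 11/3, 14/5)
obs 7: x=2 → posterior Dirichlet(7, 11/3, 19/5)

21/86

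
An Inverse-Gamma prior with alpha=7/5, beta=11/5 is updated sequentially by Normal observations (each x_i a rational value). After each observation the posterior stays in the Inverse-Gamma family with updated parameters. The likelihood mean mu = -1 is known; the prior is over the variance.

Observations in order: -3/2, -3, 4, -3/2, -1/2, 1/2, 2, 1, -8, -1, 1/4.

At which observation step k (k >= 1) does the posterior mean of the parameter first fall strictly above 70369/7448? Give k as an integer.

obs 1: x=-3/2 → posterior Inverse-Gamma(19/10, 93/40)
obs 2: x=-3 → posterior Inverse-Gamma(12/5, 173/40)
obs 3: x=4 → posterior Inverse-Gamma(29/10, 673/40)
obs 4: x=-3/2 → posterior Inverse-Gamma(17/5, 339/20)
obs 5: x=-1/2 → posterior Inverse-Gamma(39/10, 683/40)
obs 6: x=1/2 → posterior Inverse-Gamma(22/5, 91/5)
obs 7: x=2 → posterior Inverse-Gamma(49/10, 227/10)
obs 8: x=1 → posterior Inverse-Gamma(27/5, 247/10)
obs 9: x=-8 → posterior Inverse-Gamma(59/10, 246/5)
obs 10: x=-1 → posterior Inverse-Gamma(32/5, 246/5)
obs 11: x=1/4 → posterior Inverse-Gamma(69/10, 7997/160)

k = 9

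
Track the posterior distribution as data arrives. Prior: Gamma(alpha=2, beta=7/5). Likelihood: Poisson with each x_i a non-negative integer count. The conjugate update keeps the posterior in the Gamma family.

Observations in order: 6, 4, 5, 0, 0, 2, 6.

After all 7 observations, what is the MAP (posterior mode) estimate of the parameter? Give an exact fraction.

20/7

obs 1: x=6 → posterior Gamma(8, 12/5)
obs 2: x=4 → posterior Gamma(12, 17/5)
obs 3: x=5 → posterior Gamma(17, 22/5)
obs 4: x=0 → posterior Gamma(17, 27/5)
obs 5: x=0 → posterior Gamma(17, 32/5)
obs 6: x=2 → posterior Gamma(19, 37/5)
obs 7: x=6 → posterior Gamma(25, 42/5)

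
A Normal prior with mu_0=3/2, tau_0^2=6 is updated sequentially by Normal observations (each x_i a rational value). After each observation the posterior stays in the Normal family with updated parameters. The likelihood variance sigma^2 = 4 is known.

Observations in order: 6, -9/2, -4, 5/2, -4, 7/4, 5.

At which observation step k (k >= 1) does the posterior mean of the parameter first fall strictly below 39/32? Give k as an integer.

k = 2

obs 1: x=6 → posterior Normal(21/5, 12/5)
obs 2: x=-9/2 → posterior Normal(15/16, 3/2)
obs 3: x=-4 → posterior Normal(-9/22, 12/11)
obs 4: x=5/2 → posterior Normal(3/14, 6/7)
obs 5: x=-4 → posterior Normal(-9/17, 12/17)
obs 6: x=7/4 → posterior Normal(-3/16, 3/5)
obs 7: x=5 → posterior Normal(45/92, 12/23)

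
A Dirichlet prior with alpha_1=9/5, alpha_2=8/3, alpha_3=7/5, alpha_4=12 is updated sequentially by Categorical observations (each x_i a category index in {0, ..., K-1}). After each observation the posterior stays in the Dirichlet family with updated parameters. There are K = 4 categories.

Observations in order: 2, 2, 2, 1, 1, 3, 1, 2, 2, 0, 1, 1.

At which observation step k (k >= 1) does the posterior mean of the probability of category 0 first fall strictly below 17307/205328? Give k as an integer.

obs 1: x=2 → posterior Dirichlet(9/5, 8/3, 12/5, 12)
obs 2: x=2 → posterior Dirichlet(9/5, 8/3, 17/5, 12)
obs 3: x=2 → posterior Dirichlet(9/5, 8/3, 22/5, 12)
obs 4: x=1 → posterior Dirichlet(9/5, 11/3, 22/5, 12)
obs 5: x=1 → posterior Dirichlet(9/5, 14/3, 22/5, 12)
obs 6: x=3 → posterior Dirichlet(9/5, 14/3, 22/5, 13)
obs 7: x=1 → posterior Dirichlet(9/5, 17/3, 22/5, 13)
obs 8: x=2 → posterior Dirichlet(9/5, 17/3, 27/5, 13)
obs 9: x=2 → posterior Dirichlet(9/5, 17/3, 32/5, 13)
obs 10: x=0 → posterior Dirichlet(14/5, 17/3, 32/5, 13)
obs 11: x=1 → posterior Dirichlet(14/5, 20/3, 32/5, 13)
obs 12: x=1 → posterior Dirichlet(14/5, 23/3, 32/5, 13)

k = 4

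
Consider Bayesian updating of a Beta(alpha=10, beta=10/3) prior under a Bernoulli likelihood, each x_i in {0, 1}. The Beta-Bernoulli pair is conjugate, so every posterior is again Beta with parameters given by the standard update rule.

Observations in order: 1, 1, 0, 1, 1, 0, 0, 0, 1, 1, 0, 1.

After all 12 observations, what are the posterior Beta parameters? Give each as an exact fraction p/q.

obs 1: x=1 → posterior Beta(11, 10/3)
obs 2: x=1 → posterior Beta(12, 10/3)
obs 3: x=0 → posterior Beta(12, 13/3)
obs 4: x=1 → posterior Beta(13, 13/3)
obs 5: x=1 → posterior Beta(14, 13/3)
obs 6: x=0 → posterior Beta(14, 16/3)
obs 7: x=0 → posterior Beta(14, 19/3)
obs 8: x=0 → posterior Beta(14, 22/3)
obs 9: x=1 → posterior Beta(15, 22/3)
obs 10: x=1 → posterior Beta(16, 22/3)
obs 11: x=0 → posterior Beta(16, 25/3)
obs 12: x=1 → posterior Beta(17, 25/3)

alpha=17, beta=25/3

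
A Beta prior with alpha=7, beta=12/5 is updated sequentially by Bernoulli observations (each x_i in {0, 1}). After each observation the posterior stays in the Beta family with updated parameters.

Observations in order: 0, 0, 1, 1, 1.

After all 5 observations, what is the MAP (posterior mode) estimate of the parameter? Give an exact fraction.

45/62

obs 1: x=0 → posterior Beta(7, 17/5)
obs 2: x=0 → posterior Beta(7, 22/5)
obs 3: x=1 → posterior Beta(8, 22/5)
obs 4: x=1 → posterior Beta(9, 22/5)
obs 5: x=1 → posterior Beta(10, 22/5)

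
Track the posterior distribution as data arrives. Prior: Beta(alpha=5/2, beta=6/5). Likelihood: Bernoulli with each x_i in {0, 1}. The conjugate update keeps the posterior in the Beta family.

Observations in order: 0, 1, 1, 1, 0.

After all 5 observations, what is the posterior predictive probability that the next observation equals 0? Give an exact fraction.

obs 1: x=0 → posterior Beta(5/2, 11/5)
obs 2: x=1 → posterior Beta(7/2, 11/5)
obs 3: x=1 → posterior Beta(9/2, 11/5)
obs 4: x=1 → posterior Beta(11/2, 11/5)
obs 5: x=0 → posterior Beta(11/2, 16/5)

32/87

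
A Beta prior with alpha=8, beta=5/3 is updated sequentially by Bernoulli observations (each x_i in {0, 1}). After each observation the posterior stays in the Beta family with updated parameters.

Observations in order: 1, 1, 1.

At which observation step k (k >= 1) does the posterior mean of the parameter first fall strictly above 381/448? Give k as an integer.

obs 1: x=1 → posterior Beta(9, 5/3)
obs 2: x=1 → posterior Beta(10, 5/3)
obs 3: x=1 → posterior Beta(11, 5/3)

k = 2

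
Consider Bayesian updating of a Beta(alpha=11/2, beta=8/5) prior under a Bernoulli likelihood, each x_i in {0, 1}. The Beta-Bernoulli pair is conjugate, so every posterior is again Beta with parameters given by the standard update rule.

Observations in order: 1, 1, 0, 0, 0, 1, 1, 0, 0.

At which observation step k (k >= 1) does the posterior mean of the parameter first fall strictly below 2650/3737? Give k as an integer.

obs 1: x=1 → posterior Beta(13/2, 8/5)
obs 2: x=1 → posterior Beta(15/2, 8/5)
obs 3: x=0 → posterior Beta(15/2, 13/5)
obs 4: x=0 → posterior Beta(15/2, 18/5)
obs 5: x=0 → posterior Beta(15/2, 23/5)
obs 6: x=1 → posterior Beta(17/2, 23/5)
obs 7: x=1 → posterior Beta(19/2, 23/5)
obs 8: x=0 → posterior Beta(19/2, 28/5)
obs 9: x=0 → posterior Beta(19/2, 33/5)

k = 4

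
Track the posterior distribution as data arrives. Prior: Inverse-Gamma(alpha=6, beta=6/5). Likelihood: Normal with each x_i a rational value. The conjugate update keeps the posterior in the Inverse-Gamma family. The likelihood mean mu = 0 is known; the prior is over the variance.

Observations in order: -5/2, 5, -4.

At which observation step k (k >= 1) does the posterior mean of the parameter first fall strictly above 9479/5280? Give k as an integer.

obs 1: x=-5/2 → posterior Inverse-Gamma(13/2, 173/40)
obs 2: x=5 → posterior Inverse-Gamma(7, 673/40)
obs 3: x=-4 → posterior Inverse-Gamma(15/2, 993/40)

k = 2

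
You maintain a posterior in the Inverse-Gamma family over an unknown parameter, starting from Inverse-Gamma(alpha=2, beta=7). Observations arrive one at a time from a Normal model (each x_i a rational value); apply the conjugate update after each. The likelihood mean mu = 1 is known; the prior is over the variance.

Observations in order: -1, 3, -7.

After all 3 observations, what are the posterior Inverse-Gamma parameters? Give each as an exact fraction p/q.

obs 1: x=-1 → posterior Inverse-Gamma(5/2, 9)
obs 2: x=3 → posterior Inverse-Gamma(3, 11)
obs 3: x=-7 → posterior Inverse-Gamma(7/2, 43)

alpha=7/2, beta=43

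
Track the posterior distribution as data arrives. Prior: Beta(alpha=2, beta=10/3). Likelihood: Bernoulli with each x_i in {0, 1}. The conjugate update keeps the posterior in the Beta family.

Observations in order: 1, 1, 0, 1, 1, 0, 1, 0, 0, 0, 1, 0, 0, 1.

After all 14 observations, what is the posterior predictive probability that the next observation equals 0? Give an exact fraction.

31/58

obs 1: x=1 → posterior Beta(3, 10/3)
obs 2: x=1 → posterior Beta(4, 10/3)
obs 3: x=0 → posterior Beta(4, 13/3)
obs 4: x=1 → posterior Beta(5, 13/3)
obs 5: x=1 → posterior Beta(6, 13/3)
obs 6: x=0 → posterior Beta(6, 16/3)
obs 7: x=1 → posterior Beta(7, 16/3)
obs 8: x=0 → posterior Beta(7, 19/3)
obs 9: x=0 → posterior Beta(7, 22/3)
obs 10: x=0 → posterior Beta(7, 25/3)
obs 11: x=1 → posterior Beta(8, 25/3)
obs 12: x=0 → posterior Beta(8, 28/3)
obs 13: x=0 → posterior Beta(8, 31/3)
obs 14: x=1 → posterior Beta(9, 31/3)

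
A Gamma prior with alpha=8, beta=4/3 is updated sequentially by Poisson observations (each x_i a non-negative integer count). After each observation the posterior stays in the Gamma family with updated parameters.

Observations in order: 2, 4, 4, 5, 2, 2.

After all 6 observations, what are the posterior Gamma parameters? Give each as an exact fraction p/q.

obs 1: x=2 → posterior Gamma(10, 7/3)
obs 2: x=4 → posterior Gamma(14, 10/3)
obs 3: x=4 → posterior Gamma(18, 13/3)
obs 4: x=5 → posterior Gamma(23, 16/3)
obs 5: x=2 → posterior Gamma(25, 19/3)
obs 6: x=2 → posterior Gamma(27, 22/3)

alpha=27, beta=22/3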